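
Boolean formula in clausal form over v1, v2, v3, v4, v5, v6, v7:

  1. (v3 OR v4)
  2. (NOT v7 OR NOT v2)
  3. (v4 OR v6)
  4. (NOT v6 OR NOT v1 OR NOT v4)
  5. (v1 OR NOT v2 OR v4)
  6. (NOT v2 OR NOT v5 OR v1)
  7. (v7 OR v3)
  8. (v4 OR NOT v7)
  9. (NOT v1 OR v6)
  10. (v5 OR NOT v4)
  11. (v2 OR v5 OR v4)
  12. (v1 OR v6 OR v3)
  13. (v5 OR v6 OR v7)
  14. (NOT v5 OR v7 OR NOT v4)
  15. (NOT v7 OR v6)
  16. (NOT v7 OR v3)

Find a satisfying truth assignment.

v1=True, v2=True, v3=True, v4=False, v5=False, v6=True, v7=False

Check each clause:
  1. (v3 OR v4) — v3 is true.
  2. (NOT v2 OR NOT v7) — NOT v7 is true.
  3. (v4 OR v6) — v6 is true.
  4. (NOT v4 OR NOT v6 OR NOT v1) — NOT v4 is true.
  5. (v1 OR v4 OR NOT v2) — v1 is true.
  6. (NOT v5 OR v1 OR NOT v2) — v1 is true.
  7. (v3 OR v7) — v3 is true.
  8. (v4 OR NOT v7) — NOT v7 is true.
  9. (v6 OR NOT v1) — v6 is true.
  10. (NOT v4 OR v5) — NOT v4 is true.
  11. (v5 OR v2 OR v4) — v2 is true.
  12. (v6 OR v3 OR v1) — v1 is true.
  13. (v5 OR v6 OR v7) — v6 is true.
  14. (v7 OR NOT v4 OR NOT v5) — NOT v5 is true.
  15. (v6 OR NOT v7) — NOT v7 is true.
  16. (NOT v7 OR v3) — NOT v7 is true.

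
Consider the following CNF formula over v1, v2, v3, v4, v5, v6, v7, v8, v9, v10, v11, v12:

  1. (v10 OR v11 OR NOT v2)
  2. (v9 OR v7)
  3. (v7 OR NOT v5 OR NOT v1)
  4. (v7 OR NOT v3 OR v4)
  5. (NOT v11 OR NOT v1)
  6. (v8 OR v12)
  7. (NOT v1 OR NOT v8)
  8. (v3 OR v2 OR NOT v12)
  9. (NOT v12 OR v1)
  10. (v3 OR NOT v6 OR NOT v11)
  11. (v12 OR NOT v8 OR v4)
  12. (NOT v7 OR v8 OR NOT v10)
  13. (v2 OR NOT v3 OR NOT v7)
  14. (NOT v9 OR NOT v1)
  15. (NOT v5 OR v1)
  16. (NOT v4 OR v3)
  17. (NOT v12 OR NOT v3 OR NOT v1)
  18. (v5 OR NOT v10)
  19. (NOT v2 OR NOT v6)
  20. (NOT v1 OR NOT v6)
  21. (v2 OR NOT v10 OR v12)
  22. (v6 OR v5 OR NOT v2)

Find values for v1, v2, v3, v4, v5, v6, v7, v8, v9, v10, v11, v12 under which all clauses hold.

v1 = False  v2 = False  v3 = True  v4 = True  v5 = False  v6 = True  v7 = False  v8 = True  v9 = True  v10 = False  v11 = True  v12 = False

Check each clause:
  1. (v10 OR NOT v2 OR v11) — v11 is true.
  2. (v9 OR v7) — v9 is true.
  3. (NOT v1 OR v7 OR NOT v5) — NOT v5 is true.
  4. (v7 OR NOT v3 OR v4) — v4 is true.
  5. (NOT v11 OR NOT v1) — NOT v1 is true.
  6. (v8 OR v12) — v8 is true.
  7. (NOT v8 OR NOT v1) — NOT v1 is true.
  8. (NOT v12 OR v3 OR v2) — v3 is true.
  9. (v1 OR NOT v12) — NOT v12 is true.
  10. (NOT v11 OR NOT v6 OR v3) — v3 is true.
  11. (NOT v8 OR v12 OR v4) — v4 is true.
  12. (NOT v7 OR NOT v10 OR v8) — v8 is true.
  13. (NOT v7 OR v2 OR NOT v3) — NOT v7 is true.
  14. (NOT v9 OR NOT v1) — NOT v1 is true.
  15. (v1 OR NOT v5) — NOT v5 is true.
  16. (NOT v4 OR v3) — v3 is true.
  17. (NOT v12 OR NOT v1 OR NOT v3) — NOT v12 is true.
  18. (NOT v10 OR v5) — NOT v10 is true.
  19. (NOT v2 OR NOT v6) — NOT v2 is true.
  20. (NOT v1 OR NOT v6) — NOT v1 is true.
  21. (v12 OR NOT v10 OR v2) — NOT v10 is true.
  22. (v6 OR NOT v2 OR v5) — v6 is true.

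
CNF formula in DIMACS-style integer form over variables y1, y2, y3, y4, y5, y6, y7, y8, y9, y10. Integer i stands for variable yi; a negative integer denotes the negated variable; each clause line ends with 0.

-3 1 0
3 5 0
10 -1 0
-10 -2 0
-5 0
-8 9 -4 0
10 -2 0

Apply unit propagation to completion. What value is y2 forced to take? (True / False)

Unit clause (~y5) sets y5 = False.
In (y3 | y5), y5 is now false; y3 must hold, so y3 = True.
In (y1 | ~y3), ~y3 is now false; y1 must hold, so y1 = True.
(~y1 | y10): since y1 = True, the clause reduces to (y10). y10 = True.
(~y2 | ~y10): since y10 = True, the clause reduces to (~y2). y2 = False.

False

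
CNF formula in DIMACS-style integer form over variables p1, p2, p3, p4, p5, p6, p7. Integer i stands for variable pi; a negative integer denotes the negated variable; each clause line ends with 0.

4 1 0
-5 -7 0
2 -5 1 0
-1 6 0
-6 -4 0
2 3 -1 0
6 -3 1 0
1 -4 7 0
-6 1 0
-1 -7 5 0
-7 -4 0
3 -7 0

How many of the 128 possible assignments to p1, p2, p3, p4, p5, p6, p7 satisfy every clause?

Satisfying assignments:
  p1=1 p2=0 p3=1 p4=0 p5=0 p6=1 p7=0
  p1=1 p2=0 p3=1 p4=0 p5=1 p6=1 p7=0
  p1=1 p2=1 p3=0 p4=0 p5=0 p6=1 p7=0
  p1=1 p2=1 p3=0 p4=0 p5=1 p6=1 p7=0
  p1=1 p2=1 p3=1 p4=0 p5=0 p6=1 p7=0
  p1=1 p2=1 p3=1 p4=0 p5=1 p6=1 p7=0
That's 6 in total.

6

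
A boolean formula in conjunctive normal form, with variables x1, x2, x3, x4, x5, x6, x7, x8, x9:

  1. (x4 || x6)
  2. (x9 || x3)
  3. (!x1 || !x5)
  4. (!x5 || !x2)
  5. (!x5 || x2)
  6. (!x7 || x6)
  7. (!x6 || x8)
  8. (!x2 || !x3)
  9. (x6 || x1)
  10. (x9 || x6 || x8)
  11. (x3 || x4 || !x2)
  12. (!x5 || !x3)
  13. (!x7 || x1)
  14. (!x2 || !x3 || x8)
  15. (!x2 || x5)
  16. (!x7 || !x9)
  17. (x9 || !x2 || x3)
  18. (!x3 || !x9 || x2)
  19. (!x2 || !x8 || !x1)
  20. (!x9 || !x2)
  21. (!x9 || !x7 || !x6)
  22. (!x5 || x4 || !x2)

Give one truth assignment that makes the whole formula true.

x1=False  x2=False  x3=True  x4=True  x5=False  x6=True  x7=False  x8=True  x9=False

Check each clause:
  1. (x6 || x4) — x4 is true.
  2. (x9 || x3) — x3 is true.
  3. (!x5 || !x1) — !x5 is true.
  4. (!x2 || !x5) — !x5 is true.
  5. (!x5 || x2) — !x5 is true.
  6. (x6 || !x7) — !x7 is true.
  7. (!x6 || x8) — x8 is true.
  8. (!x3 || !x2) — !x2 is true.
  9. (x6 || x1) — x6 is true.
  10. (x8 || x6 || x9) — x8 is true.
  11. (x4 || x3 || !x2) — x3 is true.
  12. (!x5 || !x3) — !x5 is true.
  13. (x1 || !x7) — !x7 is true.
  14. (!x2 || x8 || !x3) — x8 is true.
  15. (!x2 || x5) — !x2 is true.
  16. (!x9 || !x7) — !x7 is true.
  17. (x9 || !x2 || x3) — x3 is true.
  18. (!x3 || x2 || !x9) — !x9 is true.
  19. (!x2 || !x8 || !x1) — !x1 is true.
  20. (!x2 || !x9) — !x2 is true.
  21. (!x9 || !x6 || !x7) — !x7 is true.
  22. (!x2 || !x5 || x4) — !x5 is true.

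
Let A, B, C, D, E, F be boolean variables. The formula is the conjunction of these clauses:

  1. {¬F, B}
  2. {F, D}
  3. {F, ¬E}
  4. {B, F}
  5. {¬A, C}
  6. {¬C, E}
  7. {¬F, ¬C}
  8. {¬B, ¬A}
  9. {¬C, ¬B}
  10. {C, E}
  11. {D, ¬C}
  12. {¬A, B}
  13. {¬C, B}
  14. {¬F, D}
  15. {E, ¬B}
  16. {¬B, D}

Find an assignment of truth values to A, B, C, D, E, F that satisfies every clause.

A=False, B=True, C=False, D=True, E=True, F=True

A occurs only negated in the remaining clauses — set A = False.
D occurs only positively in the remaining clauses — set D = True.
Set B = True and propagate.
  then C is forced to False.
  then E is forced to True.
  then F is forced to True.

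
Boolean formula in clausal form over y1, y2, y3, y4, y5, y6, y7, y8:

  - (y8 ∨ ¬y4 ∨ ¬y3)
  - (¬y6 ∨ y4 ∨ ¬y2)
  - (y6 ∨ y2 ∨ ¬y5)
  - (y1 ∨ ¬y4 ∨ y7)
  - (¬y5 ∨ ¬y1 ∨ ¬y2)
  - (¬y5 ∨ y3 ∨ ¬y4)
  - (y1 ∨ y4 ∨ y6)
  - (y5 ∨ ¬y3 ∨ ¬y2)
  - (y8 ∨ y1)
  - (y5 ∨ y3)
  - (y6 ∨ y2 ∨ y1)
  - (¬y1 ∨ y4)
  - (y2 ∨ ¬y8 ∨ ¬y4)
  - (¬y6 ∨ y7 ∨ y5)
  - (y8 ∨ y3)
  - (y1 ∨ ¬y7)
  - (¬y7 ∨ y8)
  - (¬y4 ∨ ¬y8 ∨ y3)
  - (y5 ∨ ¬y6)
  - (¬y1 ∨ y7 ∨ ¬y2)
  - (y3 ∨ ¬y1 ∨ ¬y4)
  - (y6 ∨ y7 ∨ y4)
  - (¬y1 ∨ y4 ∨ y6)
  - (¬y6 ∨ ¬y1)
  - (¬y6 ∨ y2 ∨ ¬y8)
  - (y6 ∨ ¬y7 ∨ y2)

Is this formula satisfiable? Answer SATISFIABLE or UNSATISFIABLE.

UNSATISFIABLE

y1 = True:
  propagation gives y4=True, y3=True, y8=True, y2=True; an empty clause results — contradiction.
y1 = False:
  propagation gives y8=True, y7=False, y4=False, y6=True; an empty clause results — contradiction.
Every branch closes, so no satisfying assignment exists.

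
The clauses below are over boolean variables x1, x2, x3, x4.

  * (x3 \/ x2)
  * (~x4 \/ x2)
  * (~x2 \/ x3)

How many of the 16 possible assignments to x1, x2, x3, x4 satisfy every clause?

6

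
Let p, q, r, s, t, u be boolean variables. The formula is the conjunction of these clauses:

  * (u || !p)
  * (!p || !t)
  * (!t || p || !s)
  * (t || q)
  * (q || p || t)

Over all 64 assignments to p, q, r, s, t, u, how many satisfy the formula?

20

Split on p, then t.
  p=T, t=T: a clause becomes empty — 0.
  p=T, t=F: remaining (q,r,s,u) ∈ {(T,F,F,T); (T,F,T,T); (T,T,F,T); (T,T,T,T)} — 4.
  p=F, t=T: forces s=F; q, r, u free → 2^3 = 8.
  p=F, t=F: forces q=T; r, s, u free → 2^3 = 8.
Total: 0 + 4 + 8 + 8 = 20.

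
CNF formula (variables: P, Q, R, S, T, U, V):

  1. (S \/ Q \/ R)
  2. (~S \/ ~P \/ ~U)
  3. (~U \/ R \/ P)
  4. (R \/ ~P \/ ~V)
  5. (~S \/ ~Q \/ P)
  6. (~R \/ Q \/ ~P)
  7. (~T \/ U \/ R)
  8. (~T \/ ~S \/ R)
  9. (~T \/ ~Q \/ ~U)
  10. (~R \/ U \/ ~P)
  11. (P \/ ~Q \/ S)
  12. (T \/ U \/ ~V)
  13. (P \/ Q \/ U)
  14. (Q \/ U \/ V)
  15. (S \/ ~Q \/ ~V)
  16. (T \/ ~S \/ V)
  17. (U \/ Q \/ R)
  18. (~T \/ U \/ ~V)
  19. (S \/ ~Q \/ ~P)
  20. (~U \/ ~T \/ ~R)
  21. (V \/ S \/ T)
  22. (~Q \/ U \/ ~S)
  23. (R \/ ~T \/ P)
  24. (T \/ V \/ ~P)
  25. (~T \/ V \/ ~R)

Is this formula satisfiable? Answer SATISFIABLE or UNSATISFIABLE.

Try P = False.
Branch on Q: take Q = False.
  then U is forced to True.
  then R is forced to True.
  then T is forced to False.
For the remaining variables, S = False, V = True works.
Every clause has at least one true literal under this assignment.
So P=False, Q=False, R=True, S=False, T=False, U=True, V=True is a satisfying assignment.

SATISFIABLE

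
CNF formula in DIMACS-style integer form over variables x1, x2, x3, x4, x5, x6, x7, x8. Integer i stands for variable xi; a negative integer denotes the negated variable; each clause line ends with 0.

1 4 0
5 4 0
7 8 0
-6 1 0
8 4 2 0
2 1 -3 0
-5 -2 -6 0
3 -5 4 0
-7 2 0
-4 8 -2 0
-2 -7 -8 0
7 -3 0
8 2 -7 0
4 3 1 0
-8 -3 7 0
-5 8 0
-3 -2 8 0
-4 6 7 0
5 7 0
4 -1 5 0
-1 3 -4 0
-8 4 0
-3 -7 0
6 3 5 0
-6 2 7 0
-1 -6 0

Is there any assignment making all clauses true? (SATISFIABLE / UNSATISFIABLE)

UNSATISFIABLE

x4 = True:
  x7 = True:
    propagation gives x2=True, x8=True; an empty clause results — contradiction.
  x7 = False:
    propagation gives x8=True, x3=False, x6=True, x1=True; an empty clause results — contradiction.
x4 = False:
  propagation gives x1=True, x5=True, x3=True, x7=True; an empty clause results — contradiction.
Every branch closes, so no satisfying assignment exists.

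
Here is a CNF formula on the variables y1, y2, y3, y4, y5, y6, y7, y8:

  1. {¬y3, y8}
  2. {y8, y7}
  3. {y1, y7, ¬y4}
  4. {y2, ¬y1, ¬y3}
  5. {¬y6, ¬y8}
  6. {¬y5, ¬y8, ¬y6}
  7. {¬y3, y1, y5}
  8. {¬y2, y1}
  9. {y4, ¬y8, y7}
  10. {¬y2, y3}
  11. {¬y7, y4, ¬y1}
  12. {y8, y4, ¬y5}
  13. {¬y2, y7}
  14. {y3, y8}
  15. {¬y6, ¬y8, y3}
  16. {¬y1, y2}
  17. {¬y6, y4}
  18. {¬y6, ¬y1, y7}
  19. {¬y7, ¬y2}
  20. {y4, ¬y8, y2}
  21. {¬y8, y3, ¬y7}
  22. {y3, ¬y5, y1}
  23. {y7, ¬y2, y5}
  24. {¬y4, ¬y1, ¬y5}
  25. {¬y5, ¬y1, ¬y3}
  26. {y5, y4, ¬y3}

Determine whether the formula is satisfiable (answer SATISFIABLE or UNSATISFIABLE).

SATISFIABLE

y6 occurs only negated in the remaining clauses — set y6 = False.
Branch on y1: take y1 = False.
  then y2 is forced to False.
Try y3 = True.
  then y8 is forced to True.
  then y5 is forced to True.
  then y4 is forced to True.
  then y7 is forced to True.
Every clause has at least one true literal under this assignment.
So y1 = False, y2 = False, y3 = True, y4 = True, y5 = True, y6 = False, y7 = True, y8 = True is a satisfying assignment.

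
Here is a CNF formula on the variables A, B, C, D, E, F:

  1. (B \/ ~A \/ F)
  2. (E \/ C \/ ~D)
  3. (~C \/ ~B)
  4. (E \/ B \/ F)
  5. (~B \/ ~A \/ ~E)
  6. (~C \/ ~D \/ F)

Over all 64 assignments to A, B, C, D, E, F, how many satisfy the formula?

25

Split on B, then C.
  B=1, C=1: a clause becomes empty — 0.
  B=1, C=0: F free; 4 ways for (A,D,E) × 2^1 = 8.
  B=0, C=1: 9 of the 16 assignments to (A,D,E,F) work.
  B=0, C=0: 8 of the 16 assignments to (A,D,E,F) work.
Total: 0 + 8 + 9 + 8 = 25.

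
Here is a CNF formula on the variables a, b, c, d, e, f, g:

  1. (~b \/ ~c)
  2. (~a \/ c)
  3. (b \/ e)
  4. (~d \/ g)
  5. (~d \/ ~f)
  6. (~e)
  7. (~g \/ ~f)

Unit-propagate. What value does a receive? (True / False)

False

(~e) is a unit clause: e = False.
(b \/ e): since e = False, the clause reduces to (b). b = True.
From (~b \/ ~c) and b = True: c = False.
(~a \/ c) with c = False leaves only ~a, so a = False.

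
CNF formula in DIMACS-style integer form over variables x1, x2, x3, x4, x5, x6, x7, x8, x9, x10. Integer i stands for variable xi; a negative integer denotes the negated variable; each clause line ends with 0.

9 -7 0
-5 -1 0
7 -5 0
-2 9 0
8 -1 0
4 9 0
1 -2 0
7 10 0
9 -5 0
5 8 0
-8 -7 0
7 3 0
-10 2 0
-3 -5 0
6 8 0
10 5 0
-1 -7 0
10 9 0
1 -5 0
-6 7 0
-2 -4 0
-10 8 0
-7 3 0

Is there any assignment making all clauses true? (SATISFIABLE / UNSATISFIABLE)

x9 occurs only positively in the remaining clauses — set x9 = True.
Branch on x1: take x1 = True.
  then x5 is forced to False.
  then x8 is forced to True.
  then x7 is forced to False.
  then x10 is forced to True.
  then x3 is forced to True.
  then x2 is forced to True.
  then x6 is forced to False.
  then x4 is forced to False.
So x1=True, x2=True, x3=True, x4=False, x5=False, x6=False, x7=False, x8=True, x9=True, x10=True is a satisfying assignment.

SATISFIABLE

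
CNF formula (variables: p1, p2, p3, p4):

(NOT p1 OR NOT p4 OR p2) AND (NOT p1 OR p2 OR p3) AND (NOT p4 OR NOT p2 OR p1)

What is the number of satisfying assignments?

Split on p1, then p2.
  p1=1, p2=1: remaining (p3,p4) ∈ {(0,0); (0,1); (1,0); (1,1)} — 4.
  p1=1, p2=0: remaining (p3,p4) ∈ {(1,0)} — 1.
  p1=0, p2=1: remaining (p3,p4) ∈ {(0,0); (1,0)} — 2.
  p1=0, p2=0: remaining (p3,p4) ∈ {(0,0); (0,1); (1,0); (1,1)} — 4.
Total: 4 + 1 + 2 + 4 = 11.

11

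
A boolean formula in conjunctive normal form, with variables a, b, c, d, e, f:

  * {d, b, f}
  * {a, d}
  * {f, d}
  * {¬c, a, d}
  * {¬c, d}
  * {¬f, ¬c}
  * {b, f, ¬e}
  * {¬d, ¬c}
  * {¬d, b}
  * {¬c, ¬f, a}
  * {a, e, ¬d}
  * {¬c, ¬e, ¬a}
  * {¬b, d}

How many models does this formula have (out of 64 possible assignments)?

8

Satisfying assignments:
  a=0 b=1 c=0 d=1 e=1 f=0
  a=0 b=1 c=0 d=1 e=1 f=1
  a=1 b=0 c=0 d=0 e=0 f=1
  a=1 b=0 c=0 d=0 e=1 f=1
  a=1 b=1 c=0 d=1 e=0 f=0
  a=1 b=1 c=0 d=1 e=0 f=1
  a=1 b=1 c=0 d=1 e=1 f=0
  a=1 b=1 c=0 d=1 e=1 f=1
That's 8 in total.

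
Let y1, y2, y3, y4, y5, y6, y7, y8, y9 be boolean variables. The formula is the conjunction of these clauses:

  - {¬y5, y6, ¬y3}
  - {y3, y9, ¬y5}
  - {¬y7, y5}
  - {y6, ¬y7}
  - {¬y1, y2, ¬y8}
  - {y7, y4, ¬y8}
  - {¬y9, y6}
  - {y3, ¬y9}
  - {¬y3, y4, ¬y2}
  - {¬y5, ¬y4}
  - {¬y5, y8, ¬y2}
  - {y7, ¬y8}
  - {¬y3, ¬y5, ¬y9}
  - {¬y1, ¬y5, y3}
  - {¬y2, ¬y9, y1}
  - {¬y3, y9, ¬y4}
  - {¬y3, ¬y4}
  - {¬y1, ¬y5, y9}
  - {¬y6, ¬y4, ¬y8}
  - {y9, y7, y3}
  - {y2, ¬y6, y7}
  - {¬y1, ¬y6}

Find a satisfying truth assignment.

y1=False, y2=False, y3=True, y4=False, y5=True, y6=True, y7=True, y8=False, y9=False

Check each clause:
  1. {¬y3, y6, ¬y5} — y6 is true.
  2. {¬y5, y9, y3} — y3 is true.
  3. {¬y7, y5} — y5 is true.
  4. {¬y7, y6} — y6 is true.
  5. {y2, ¬y1, ¬y8} — ¬y8 is true.
  6. {¬y8, y7, y4} — ¬y8 is true.
  7. {y6, ¬y9} — y6 is true.
  8. {¬y9, y3} — y3 is true.
  9. {y4, ¬y3, ¬y2} — ¬y2 is true.
  10. {¬y5, ¬y4} — ¬y4 is true.
  11. {¬y5, ¬y2, y8} — ¬y2 is true.
  12. {¬y8, y7} — ¬y8 is true.
  13. {¬y9, ¬y3, ¬y5} — ¬y9 is true.
  14. {y3, ¬y5, ¬y1} — y3 is true.
  15. {¬y9, y1, ¬y2} — ¬y2 is true.
  16. {¬y3, ¬y4, y9} — ¬y4 is true.
  17. {¬y4, ¬y3} — ¬y4 is true.
  18. {¬y5, ¬y1, y9} — ¬y1 is true.
  19. {¬y8, ¬y6, ¬y4} — ¬y8 is true.
  20. {y7, y9, y3} — y3 is true.
  21. {¬y6, y2, y7} — y7 is true.
  22. {¬y6, ¬y1} — ¬y1 is true.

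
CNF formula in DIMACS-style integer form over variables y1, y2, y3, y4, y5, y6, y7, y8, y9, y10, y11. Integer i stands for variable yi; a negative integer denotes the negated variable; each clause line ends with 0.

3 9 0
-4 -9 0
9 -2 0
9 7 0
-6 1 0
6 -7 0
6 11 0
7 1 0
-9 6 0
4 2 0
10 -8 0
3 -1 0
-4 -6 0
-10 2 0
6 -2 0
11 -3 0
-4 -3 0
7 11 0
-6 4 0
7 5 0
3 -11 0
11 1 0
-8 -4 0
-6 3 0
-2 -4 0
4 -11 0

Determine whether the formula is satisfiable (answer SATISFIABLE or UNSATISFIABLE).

y4 = True:
  propagation gives y9=False, y3=True; an empty clause results — contradiction.
y4 = False:
  propagation gives y2=True, y9=True, y6=True; an empty clause results — contradiction.
Every branch closes, so no satisfying assignment exists.

UNSATISFIABLE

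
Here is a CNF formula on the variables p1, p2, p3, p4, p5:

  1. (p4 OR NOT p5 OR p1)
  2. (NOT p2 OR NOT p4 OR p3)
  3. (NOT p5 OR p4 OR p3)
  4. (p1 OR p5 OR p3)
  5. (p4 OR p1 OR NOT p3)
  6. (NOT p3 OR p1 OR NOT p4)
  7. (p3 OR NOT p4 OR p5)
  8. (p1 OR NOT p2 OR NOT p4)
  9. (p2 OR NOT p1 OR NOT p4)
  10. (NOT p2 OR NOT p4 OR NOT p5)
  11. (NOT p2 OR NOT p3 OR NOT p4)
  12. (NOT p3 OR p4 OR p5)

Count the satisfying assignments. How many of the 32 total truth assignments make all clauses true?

The models are:
  p1=F p2=F p3=F p4=T p5=T
  p1=T p2=F p3=F p4=F p5=F
  p1=T p2=F p3=T p4=F p5=T
  p1=T p2=T p3=F p4=F p5=F
  p1=T p2=T p3=T p4=F p5=T
That's 5 in total.

5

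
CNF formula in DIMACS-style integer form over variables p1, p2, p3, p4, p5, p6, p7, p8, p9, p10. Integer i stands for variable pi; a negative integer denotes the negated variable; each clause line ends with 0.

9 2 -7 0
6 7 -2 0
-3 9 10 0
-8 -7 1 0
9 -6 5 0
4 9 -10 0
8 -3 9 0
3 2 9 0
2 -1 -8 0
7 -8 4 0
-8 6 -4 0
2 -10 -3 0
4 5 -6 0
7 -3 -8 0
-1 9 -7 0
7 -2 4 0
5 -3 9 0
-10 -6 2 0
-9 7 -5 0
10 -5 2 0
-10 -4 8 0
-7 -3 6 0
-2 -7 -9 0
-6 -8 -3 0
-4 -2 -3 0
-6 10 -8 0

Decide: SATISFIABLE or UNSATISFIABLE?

Set p1 = True and propagate.
Branch on p2: take p2 = False.
  then p8 is forced to False.
For the remaining variables, p3 = False, p4 = False, p5 = False, p6 = False, p7 = False, p9 = True, p10 = False works.
So p1=T, p2=F, p3=F, p4=F, p5=F, p6=F, p7=F, p8=F, p9=T, p10=F is a satisfying assignment.

SATISFIABLE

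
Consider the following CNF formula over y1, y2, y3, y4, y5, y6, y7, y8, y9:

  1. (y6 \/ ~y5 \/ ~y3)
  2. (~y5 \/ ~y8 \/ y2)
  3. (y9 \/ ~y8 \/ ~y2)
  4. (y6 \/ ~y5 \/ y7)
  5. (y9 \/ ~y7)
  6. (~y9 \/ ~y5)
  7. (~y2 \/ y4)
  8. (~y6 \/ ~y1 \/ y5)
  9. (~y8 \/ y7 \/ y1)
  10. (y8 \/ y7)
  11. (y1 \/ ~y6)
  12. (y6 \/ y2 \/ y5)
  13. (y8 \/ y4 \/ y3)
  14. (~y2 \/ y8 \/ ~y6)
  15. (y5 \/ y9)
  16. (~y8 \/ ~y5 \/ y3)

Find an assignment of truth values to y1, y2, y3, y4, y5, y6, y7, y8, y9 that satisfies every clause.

Pure literal: y4 appears only positively; assign y4 = True.
Branch on y1: take y1 = False.
  then y6 is forced to False.
For the remaining variables, y2 = True, y3 = True, y5 = False, y7 = True, y8 = True, y9 = True works.
Every clause has at least one true literal under this assignment.

y1=False, y2=True, y3=True, y4=True, y5=False, y6=False, y7=True, y8=True, y9=True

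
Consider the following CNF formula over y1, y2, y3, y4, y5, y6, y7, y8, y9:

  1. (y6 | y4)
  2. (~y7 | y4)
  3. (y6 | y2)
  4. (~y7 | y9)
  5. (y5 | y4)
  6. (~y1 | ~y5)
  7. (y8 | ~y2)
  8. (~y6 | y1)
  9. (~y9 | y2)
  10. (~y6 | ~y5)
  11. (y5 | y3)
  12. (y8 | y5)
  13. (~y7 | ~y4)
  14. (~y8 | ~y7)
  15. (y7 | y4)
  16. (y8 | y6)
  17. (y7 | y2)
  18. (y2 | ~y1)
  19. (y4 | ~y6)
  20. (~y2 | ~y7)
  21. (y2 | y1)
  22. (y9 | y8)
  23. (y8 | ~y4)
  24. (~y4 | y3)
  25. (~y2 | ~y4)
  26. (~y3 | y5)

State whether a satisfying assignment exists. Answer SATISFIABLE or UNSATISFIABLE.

UNSATISFIABLE

y4 = True:
  propagation gives y7=False, y2=True; an empty clause results — contradiction.
y4 = False:
  propagation gives y6=True; an empty clause results — contradiction.
Every branch closes, so no satisfying assignment exists.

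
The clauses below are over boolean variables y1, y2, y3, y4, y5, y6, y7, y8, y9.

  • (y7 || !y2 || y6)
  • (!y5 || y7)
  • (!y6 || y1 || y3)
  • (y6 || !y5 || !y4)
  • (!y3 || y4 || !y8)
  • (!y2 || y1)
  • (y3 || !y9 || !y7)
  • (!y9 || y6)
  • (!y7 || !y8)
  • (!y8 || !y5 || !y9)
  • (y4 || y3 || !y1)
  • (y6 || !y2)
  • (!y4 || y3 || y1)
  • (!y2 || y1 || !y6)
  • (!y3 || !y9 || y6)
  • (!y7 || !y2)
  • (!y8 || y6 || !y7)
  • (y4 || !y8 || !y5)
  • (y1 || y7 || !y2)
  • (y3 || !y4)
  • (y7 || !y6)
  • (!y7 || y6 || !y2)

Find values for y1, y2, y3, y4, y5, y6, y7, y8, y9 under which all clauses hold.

y1=False, y2=False, y3=True, y4=False, y5=False, y6=True, y7=True, y8=False, y9=True

Check each clause:
  1. (!y2 || y6 || y7) — !y2 is true.
  2. (!y5 || y7) — !y5 is true.
  3. (y1 || y3 || !y6) — y3 is true.
  4. (y6 || !y5 || !y4) — !y5 is true.
  5. (!y8 || !y3 || y4) — !y8 is true.
  6. (y1 || !y2) — !y2 is true.
  7. (!y9 || !y7 || y3) — y3 is true.
  8. (y6 || !y9) — y6 is true.
  9. (!y7 || !y8) — !y8 is true.
  10. (!y5 || !y9 || !y8) — !y8 is true.
  11. (!y1 || y3 || y4) — y3 is true.
  12. (!y2 || y6) — y6 is true.
  13. (y3 || !y4 || y1) — y3 is true.
  14. (!y6 || !y2 || y1) — !y2 is true.
  15. (!y9 || y6 || !y3) — y6 is true.
  16. (!y7 || !y2) — !y2 is true.
  17. (!y7 || y6 || !y8) — !y8 is true.
  18. (y4 || !y5 || !y8) — !y8 is true.
  19. (!y2 || y1 || y7) — !y2 is true.
  20. (y3 || !y4) — y3 is true.
  21. (!y6 || y7) — y7 is true.
  22. (y6 || !y2 || !y7) — y6 is true.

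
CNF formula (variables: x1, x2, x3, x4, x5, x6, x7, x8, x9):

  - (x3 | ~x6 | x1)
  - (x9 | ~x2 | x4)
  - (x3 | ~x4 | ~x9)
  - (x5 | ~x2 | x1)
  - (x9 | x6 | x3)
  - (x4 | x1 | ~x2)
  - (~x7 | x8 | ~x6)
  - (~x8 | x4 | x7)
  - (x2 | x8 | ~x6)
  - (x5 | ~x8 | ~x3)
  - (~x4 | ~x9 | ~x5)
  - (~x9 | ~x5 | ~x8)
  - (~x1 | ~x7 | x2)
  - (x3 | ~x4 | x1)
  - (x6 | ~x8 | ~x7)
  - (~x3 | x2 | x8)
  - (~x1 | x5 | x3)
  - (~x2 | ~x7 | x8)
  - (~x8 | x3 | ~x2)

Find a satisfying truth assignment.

x1=F, x2=F, x3=F, x4=F, x5=F, x6=F, x7=F, x8=F, x9=T

Try x1 = False.
For the remaining variables, x2 = False, x3 = False, x4 = False, x5 = False, x6 = False, x7 = False, x8 = False, x9 = True works.
Every clause has at least one true literal under this assignment.
Check each clause:
  1. (x3 | x1 | ~x6) — ~x6 is true.
  2. (x4 | ~x2 | x9) — x9 is true.
  3. (~x9 | ~x4 | x3) — ~x4 is true.
  4. (x1 | ~x2 | x5) — ~x2 is true.
  5. (x9 | x3 | x6) — x9 is true.
  6. (x1 | ~x2 | x4) — ~x2 is true.
  7. (x8 | ~x7 | ~x6) — ~x7 is true.
  8. (x4 | x7 | ~x8) — ~x8 is true.
  9. (x2 | ~x6 | x8) — ~x6 is true.
  10. (x5 | ~x8 | ~x3) — ~x8 is true.
  11. (~x4 | ~x9 | ~x5) — ~x5 is true.
  12. (~x5 | ~x8 | ~x9) — ~x8 is true.
  13. (~x7 | ~x1 | x2) — ~x7 is true.
  14. (x1 | ~x4 | x3) — ~x4 is true.
  15. (x6 | ~x7 | ~x8) — ~x8 is true.
  16. (x8 | ~x3 | x2) — ~x3 is true.
  17. (x5 | x3 | ~x1) — ~x1 is true.
  18. (~x2 | ~x7 | x8) — ~x7 is true.
  19. (~x2 | ~x8 | x3) — ~x8 is true.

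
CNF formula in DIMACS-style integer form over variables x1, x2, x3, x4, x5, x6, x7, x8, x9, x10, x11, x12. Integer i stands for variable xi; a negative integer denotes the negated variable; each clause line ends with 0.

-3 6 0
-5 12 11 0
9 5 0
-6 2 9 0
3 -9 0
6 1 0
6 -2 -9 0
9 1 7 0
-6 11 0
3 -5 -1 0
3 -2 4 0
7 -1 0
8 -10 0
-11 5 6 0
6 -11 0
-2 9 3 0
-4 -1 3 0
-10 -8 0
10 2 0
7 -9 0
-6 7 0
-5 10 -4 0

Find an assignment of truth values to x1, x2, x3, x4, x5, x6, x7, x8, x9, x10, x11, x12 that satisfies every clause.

x1 = T, x2 = T, x3 = T, x4 = F, x5 = T, x6 = T, x7 = T, x8 = T, x9 = F, x10 = F, x11 = T, x12 = F

x7 occurs only positively in the remaining clauses — set x7 = True.
Set x1 = True and propagate.
Branch on x2: take x2 = True.
For the remaining variables, x3 = True, x4 = False, x5 = True, x6 = True, x8 = True, x9 = False, x10 = False, x11 = True, x12 = False works.
Every clause has at least one true literal under this assignment.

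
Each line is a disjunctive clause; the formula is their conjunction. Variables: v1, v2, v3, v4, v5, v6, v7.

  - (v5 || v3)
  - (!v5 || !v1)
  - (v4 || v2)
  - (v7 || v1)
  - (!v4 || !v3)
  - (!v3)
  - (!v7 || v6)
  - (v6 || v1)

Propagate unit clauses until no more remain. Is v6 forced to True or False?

True

(!v3) is a unit clause: v3 = False.
(v5 || v3) with v3 = False leaves only v5, so v5 = True.
From (!v5 || !v1) and v5 = True: v1 = False.
In (v7 || v1), v1 is now false; v7 must hold, so v7 = True.
From (v6 || !v7) and v7 = True: v6 = True.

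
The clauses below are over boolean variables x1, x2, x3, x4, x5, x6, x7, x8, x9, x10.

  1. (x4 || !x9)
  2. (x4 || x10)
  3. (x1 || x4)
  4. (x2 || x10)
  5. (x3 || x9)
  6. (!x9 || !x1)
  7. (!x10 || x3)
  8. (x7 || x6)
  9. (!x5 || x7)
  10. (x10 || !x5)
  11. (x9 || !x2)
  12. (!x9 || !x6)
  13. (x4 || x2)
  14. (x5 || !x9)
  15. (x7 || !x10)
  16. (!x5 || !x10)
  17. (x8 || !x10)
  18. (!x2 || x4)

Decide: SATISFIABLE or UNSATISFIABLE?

SATISFIABLE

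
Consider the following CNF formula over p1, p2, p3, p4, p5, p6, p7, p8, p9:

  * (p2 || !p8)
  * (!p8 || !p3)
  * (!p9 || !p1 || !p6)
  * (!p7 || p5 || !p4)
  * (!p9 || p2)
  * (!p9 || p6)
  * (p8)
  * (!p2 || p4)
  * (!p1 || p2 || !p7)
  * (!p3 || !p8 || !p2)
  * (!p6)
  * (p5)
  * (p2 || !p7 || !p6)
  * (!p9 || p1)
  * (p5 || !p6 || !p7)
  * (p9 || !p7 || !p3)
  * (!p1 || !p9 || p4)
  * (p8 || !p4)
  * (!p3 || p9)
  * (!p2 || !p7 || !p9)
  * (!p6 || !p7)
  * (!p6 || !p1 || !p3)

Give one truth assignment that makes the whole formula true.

p1=F, p2=T, p3=F, p4=T, p5=T, p6=F, p7=F, p8=T, p9=F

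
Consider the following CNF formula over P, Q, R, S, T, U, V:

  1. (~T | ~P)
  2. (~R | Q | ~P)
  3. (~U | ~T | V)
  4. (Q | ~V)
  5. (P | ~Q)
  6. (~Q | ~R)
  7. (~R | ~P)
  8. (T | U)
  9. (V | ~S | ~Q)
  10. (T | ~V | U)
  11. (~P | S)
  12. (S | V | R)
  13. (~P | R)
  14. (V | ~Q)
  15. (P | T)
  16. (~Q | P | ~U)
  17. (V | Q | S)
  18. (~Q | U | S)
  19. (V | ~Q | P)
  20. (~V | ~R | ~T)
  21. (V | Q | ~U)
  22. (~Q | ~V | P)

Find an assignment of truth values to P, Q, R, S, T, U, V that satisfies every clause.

Try P = False.
  then Q is forced to False.
  then V is forced to False.
  then T is forced to True.
  then U is forced to False.
  then S is forced to True.
R is now unconstrained; take R = False.
Every clause has at least one true literal under this assignment.
Check each clause:
  1. (~T | ~P) — ~P is true.
  2. (~P | ~R | Q) — ~R is true.
  3. (~U | ~T | V) — ~U is true.
  4. (~V | Q) — ~V is true.
  5. (P | ~Q) — ~Q is true.
  6. (~Q | ~R) — ~R is true.
  7. (~P | ~R) — ~R is true.
  8. (U | T) — T is true.
  9. (~Q | V | ~S) — ~Q is true.
  10. (T | U | ~V) — ~V is true.
  11. (~P | S) — S is true.
  12. (V | S | R) — S is true.
  13. (R | ~P) — ~P is true.
  14. (~Q | V) — ~Q is true.
  15. (P | T) — T is true.
  16. (~U | ~Q | P) — ~U is true.
  17. (S | Q | V) — S is true.
  18. (~Q | U | S) — S is true.
  19. (~Q | P | V) — ~Q is true.
  20. (~V | ~R | ~T) — ~V is true.
  21. (V | Q | ~U) — ~U is true.
  22. (P | ~V | ~Q) — ~V is true.

P = False, Q = False, R = False, S = True, T = True, U = False, V = False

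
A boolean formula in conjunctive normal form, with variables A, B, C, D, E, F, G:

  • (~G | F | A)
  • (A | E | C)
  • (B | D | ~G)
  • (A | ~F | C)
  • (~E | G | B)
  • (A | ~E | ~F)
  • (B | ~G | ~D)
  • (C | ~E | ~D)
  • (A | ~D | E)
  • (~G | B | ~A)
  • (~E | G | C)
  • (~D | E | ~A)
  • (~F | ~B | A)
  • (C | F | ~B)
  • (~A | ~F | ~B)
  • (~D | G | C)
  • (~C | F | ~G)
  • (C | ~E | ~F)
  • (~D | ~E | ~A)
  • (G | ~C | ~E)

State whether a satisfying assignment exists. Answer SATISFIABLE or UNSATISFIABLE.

Set A = True and propagate.
Try B = False.
  then G is forced to False.
  then E is forced to False.
  then D is forced to False.
C, F are now unconstrained; take C = True, F = True.
So A=True, B=False, C=True, D=False, E=False, F=True, G=False is a satisfying assignment.

SATISFIABLE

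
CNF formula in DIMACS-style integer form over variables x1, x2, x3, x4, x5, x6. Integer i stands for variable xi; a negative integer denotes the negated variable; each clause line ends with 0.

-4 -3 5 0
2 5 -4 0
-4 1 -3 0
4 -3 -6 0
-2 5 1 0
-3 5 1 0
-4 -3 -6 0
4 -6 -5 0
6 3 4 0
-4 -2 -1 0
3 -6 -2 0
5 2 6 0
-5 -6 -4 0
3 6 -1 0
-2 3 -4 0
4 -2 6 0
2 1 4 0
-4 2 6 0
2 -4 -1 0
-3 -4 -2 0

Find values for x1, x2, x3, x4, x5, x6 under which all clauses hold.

x1 = True, x2 = False, x3 = True, x4 = False, x5 = True, x6 = False

Check each clause:
  1. (!x3 || x5 || !x4) — x5 is true.
  2. (!x4 || x5 || x2) — !x4 is true.
  3. (!x3 || !x4 || x1) — x1 is true.
  4. (!x3 || !x6 || x4) — !x6 is true.
  5. (!x2 || x1 || x5) — x1 is true.
  6. (x1 || x5 || !x3) — x1 is true.
  7. (!x4 || !x3 || !x6) — !x6 is true.
  8. (x4 || !x6 || !x5) — !x6 is true.
  9. (x6 || x4 || x3) — x3 is true.
  10. (!x4 || !x1 || !x2) — !x4 is true.
  11. (!x6 || x3 || !x2) — !x6 is true.
  12. (x5 || x6 || x2) — x5 is true.
  13. (!x5 || !x4 || !x6) — !x6 is true.
  14. (!x1 || x3 || x6) — x3 is true.
  15. (!x2 || !x4 || x3) — x3 is true.
  16. (x4 || !x2 || x6) — !x2 is true.
  17. (x1 || x4 || x2) — x1 is true.
  18. (x2 || x6 || !x4) — !x4 is true.
  19. (x2 || !x4 || !x1) — !x4 is true.
  20. (!x3 || !x4 || !x2) — !x4 is true.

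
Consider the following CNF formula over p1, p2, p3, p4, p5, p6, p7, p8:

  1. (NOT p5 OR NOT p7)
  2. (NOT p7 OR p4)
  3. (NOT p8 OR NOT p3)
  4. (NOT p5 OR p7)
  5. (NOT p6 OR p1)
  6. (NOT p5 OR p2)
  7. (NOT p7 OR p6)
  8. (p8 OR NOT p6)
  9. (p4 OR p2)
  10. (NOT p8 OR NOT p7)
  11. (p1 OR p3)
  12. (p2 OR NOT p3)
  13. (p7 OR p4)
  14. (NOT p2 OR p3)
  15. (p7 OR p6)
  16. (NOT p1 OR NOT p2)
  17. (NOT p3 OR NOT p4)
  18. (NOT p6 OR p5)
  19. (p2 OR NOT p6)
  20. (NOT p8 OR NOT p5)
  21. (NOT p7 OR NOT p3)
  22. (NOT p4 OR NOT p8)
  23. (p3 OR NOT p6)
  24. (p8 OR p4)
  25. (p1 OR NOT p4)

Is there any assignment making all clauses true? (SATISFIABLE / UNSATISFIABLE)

UNSATISFIABLE

p7 = True:
  propagation gives p5=False, p4=True, p6=True; an empty clause results — contradiction.
p7 = False:
  propagation gives p5=False, p4=True, p6=True; an empty clause results — contradiction.
Every branch closes, so no satisfying assignment exists.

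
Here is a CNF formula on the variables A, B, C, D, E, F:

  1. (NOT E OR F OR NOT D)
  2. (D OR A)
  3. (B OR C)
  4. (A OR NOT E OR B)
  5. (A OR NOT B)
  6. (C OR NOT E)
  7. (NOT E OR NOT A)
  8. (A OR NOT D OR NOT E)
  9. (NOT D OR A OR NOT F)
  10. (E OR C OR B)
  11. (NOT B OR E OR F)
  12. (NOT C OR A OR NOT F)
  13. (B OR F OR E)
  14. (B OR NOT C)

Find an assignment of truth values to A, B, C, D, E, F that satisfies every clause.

Try A = True.
  then E is forced to False.
Branch on B: take B = True.
  then F is forced to True.
C, D are now unconstrained; take C = True, D = False.

A=T, B=T, C=T, D=F, E=F, F=T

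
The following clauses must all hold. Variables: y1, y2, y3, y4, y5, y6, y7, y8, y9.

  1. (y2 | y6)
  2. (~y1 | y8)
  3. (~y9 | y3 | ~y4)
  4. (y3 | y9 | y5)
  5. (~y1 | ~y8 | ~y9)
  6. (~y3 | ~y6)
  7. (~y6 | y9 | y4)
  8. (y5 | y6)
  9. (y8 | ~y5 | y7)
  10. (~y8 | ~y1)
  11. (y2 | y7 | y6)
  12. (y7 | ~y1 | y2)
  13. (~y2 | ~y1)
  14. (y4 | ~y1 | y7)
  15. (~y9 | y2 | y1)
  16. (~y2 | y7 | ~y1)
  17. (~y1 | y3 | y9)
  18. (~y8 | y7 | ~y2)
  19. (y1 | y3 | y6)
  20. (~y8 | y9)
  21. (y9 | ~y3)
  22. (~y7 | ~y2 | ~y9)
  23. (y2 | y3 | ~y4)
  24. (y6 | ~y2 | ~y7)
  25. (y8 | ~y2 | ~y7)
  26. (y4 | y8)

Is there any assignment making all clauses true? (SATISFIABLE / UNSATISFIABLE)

y2 = True:
  y9 = True:
    propagation gives y7=False, y8=False, y5=False, y6=True; an empty clause results — contradiction.
  y9 = False:
    propagation gives y8=False, y3=False, y5=True, y7=True; an empty clause results — contradiction.
y2 = False:
  propagation gives y6=True, y3=False, y4=False, y9=True; an empty clause results — contradiction.
Every branch closes, so no satisfying assignment exists.

UNSATISFIABLE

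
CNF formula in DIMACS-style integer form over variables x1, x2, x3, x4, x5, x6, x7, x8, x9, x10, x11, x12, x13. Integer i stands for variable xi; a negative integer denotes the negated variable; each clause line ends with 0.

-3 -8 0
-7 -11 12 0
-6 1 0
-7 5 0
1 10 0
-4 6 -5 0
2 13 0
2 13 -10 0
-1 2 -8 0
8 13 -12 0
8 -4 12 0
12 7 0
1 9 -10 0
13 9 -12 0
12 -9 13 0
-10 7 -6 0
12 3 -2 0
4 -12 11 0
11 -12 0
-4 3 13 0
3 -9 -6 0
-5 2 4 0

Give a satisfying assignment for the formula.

x1=T, x2=T, x3=F, x4=F, x5=F, x6=F, x7=F, x8=T, x9=T, x10=T, x11=T, x12=T, x13=F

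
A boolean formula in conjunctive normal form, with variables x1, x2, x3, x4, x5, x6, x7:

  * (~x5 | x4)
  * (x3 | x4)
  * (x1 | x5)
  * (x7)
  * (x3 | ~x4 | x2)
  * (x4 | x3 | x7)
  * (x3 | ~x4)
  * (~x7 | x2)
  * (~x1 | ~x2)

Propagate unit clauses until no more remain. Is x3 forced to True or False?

True

(x7) stands alone — x7 = True.
(~x7 | x2): since x7 = True, the clause reduces to (x2). x2 = True.
In (~x2 | ~x1), ~x2 is now false; ~x1 must hold, so x1 = False.
From (x5 | x1) and x1 = False: x5 = True.
(~x5 | x4) with x5 = True leaves only x4, so x4 = True.
From (~x4 | x3) and x4 = True: x3 = True.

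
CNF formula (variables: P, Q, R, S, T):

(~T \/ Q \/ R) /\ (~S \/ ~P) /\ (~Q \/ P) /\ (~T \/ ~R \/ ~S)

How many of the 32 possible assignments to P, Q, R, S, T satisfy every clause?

Split on P, then Q.
  P=1, Q=1: remaining (R,S,T) ∈ {(0,0,0); (0,0,1); (1,0,0); (1,0,1)} — 4.
  P=1, Q=0: remaining (R,S,T) ∈ {(0,0,0); (1,0,0); (1,0,1)} — 3.
  P=0, Q=1: a clause becomes empty — 0.
  P=0, Q=0: 5 of the 8 assignments to (R,S,T) work.
Total: 4 + 3 + 0 + 5 = 12.

12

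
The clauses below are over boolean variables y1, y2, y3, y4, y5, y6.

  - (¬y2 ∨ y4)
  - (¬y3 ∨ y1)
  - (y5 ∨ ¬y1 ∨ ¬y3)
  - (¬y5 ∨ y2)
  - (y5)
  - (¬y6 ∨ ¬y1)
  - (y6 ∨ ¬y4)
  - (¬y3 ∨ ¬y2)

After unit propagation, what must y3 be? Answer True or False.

False

Unit clause (y5) sets y5 = True.
In (¬y5 ∨ y2), ¬y5 is now false; y2 must hold, so y2 = True.
(¬y2 ∨ y4): since y2 = True, the clause reduces to (y4). y4 = True.
(¬y4 ∨ y6) with y4 = True leaves only y6, so y6 = True.
(¬y6 ∨ ¬y1): since y6 = True, the clause reduces to (¬y1). y1 = False.
(¬y3 ∨ y1): since y1 = False, the clause reduces to (¬y3). y3 = False.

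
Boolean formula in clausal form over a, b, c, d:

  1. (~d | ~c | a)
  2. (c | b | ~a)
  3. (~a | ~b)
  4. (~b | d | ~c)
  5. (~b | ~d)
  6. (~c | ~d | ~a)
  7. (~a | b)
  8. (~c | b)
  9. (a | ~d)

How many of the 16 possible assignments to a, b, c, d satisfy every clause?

The models are:
  a=F b=F c=F d=F
  a=F b=T c=F d=F
Count: 2.

2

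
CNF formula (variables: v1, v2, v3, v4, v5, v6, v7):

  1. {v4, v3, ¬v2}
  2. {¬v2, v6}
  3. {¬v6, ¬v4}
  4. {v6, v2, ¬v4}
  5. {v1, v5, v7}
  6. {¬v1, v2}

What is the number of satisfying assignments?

Case analysis on v2 and v4:
  v2=T, v4=T: a clause becomes empty — 0.
  v2=T, v4=F: 7 of the 32 assignments to (v1,v3,v5,v6,v7) work.
  v2=F, v4=T: a clause becomes empty — 0.
  v2=F, v4=F: v3, v6 free; 3 ways for (v1,v5,v7) × 2^2 = 12.
Total: 0 + 7 + 0 + 12 = 19.

19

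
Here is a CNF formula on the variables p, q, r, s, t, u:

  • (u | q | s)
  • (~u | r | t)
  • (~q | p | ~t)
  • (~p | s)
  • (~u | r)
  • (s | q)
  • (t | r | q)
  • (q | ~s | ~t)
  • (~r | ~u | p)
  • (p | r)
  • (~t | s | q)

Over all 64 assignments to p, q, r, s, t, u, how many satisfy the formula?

11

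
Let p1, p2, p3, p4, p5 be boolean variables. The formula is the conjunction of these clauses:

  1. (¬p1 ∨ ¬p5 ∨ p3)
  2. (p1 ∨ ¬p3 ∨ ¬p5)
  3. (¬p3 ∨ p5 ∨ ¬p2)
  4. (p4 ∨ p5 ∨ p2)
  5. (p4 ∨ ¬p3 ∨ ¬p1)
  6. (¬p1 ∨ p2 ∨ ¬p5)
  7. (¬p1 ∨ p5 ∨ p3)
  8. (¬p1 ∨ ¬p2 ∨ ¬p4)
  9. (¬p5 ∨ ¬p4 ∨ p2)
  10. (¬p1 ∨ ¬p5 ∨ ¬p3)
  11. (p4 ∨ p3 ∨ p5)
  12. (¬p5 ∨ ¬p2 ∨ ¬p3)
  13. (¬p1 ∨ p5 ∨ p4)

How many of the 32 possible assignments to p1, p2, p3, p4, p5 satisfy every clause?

7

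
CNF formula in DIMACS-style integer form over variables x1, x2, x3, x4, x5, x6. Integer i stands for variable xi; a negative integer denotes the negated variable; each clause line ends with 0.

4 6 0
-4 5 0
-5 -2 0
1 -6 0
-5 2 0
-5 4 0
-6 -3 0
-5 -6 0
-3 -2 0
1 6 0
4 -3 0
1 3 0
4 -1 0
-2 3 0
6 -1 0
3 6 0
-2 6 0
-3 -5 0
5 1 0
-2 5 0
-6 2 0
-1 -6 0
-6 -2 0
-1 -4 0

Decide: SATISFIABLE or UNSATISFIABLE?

UNSATISFIABLE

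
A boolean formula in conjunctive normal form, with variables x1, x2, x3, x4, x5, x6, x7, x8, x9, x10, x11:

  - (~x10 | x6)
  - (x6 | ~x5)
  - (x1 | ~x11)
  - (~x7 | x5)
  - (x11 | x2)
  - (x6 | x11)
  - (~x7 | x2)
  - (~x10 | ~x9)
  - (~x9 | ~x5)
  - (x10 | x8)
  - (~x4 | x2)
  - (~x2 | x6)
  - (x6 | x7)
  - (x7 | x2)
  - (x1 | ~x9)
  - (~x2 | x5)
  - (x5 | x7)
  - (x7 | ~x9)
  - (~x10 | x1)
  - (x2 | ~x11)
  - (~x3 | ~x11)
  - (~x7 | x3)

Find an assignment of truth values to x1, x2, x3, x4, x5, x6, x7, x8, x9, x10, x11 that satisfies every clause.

x6 occurs only positively in the remaining clauses — set x6 = True.
x8 occurs only positively in the remaining clauses — set x8 = True.
Set x1 = False and propagate.
  then x11 is forced to False.
  then x2 is forced to True.
  then x9 is forced to False.
  then x5 is forced to True.
  then x10 is forced to False.
Try x3 = False.
  then x7 is forced to False.
x4 is now unconstrained; take x4 = True.

x1=F, x2=T, x3=F, x4=T, x5=T, x6=T, x7=F, x8=T, x9=F, x10=F, x11=F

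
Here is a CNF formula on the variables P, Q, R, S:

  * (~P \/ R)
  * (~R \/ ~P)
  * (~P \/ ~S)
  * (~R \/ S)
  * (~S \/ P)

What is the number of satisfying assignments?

2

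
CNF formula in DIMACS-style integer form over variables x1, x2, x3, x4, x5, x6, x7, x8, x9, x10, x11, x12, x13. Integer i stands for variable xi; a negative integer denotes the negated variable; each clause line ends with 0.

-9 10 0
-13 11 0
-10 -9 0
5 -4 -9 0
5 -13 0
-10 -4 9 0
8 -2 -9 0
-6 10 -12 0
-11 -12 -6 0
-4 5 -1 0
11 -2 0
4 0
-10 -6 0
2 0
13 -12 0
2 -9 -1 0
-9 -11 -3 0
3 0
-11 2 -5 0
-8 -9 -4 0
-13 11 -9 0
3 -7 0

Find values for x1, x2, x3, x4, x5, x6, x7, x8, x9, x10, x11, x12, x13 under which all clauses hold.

x1=True, x2=True, x3=True, x4=True, x5=True, x6=False, x7=False, x8=True, x9=False, x10=False, x11=True, x12=True, x13=True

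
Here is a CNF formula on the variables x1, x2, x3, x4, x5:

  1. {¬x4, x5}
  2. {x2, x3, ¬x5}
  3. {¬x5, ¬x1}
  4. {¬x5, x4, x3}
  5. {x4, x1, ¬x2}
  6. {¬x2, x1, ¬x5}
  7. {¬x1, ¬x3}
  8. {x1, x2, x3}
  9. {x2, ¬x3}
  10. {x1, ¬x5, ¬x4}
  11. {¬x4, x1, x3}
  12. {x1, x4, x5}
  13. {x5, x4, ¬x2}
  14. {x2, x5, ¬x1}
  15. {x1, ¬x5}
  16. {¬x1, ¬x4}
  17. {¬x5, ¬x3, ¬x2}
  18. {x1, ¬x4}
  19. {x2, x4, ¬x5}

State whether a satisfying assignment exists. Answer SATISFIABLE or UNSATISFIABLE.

UNSATISFIABLE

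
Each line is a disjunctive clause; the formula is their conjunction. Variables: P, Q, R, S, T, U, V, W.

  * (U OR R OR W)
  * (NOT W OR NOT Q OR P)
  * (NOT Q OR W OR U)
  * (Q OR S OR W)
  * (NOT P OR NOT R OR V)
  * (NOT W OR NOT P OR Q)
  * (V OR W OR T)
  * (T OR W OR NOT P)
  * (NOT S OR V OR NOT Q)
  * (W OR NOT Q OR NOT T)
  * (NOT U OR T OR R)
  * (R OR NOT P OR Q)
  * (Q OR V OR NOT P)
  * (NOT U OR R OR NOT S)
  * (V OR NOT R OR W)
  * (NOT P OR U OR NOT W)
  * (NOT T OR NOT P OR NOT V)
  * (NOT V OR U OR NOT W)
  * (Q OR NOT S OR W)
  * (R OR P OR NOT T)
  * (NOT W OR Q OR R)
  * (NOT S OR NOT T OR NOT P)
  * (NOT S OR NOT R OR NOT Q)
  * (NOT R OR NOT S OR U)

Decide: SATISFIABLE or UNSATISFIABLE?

SATISFIABLE

Set P = True and propagate.
Try Q = True.
For the remaining variables, R = True, S = False, T = False, U = True, V = True, W = True works.
So P=T, Q=T, R=T, S=F, T=F, U=T, V=T, W=T is a satisfying assignment.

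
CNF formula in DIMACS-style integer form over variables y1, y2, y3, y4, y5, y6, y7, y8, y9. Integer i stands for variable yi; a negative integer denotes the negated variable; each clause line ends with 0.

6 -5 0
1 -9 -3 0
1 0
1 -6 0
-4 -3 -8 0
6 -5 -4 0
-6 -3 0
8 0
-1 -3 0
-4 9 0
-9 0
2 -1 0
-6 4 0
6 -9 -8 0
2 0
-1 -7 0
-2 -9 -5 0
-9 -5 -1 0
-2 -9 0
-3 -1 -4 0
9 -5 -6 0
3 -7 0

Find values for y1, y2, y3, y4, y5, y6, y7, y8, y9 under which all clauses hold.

(y1) is a unit clause, so y1 = True.
(y8) is a unit clause, so y8 = True.
(~y3) is a unit clause, so y3 = False.
Unit propagation: (~y9) forces y9 = False.
(~y4) is a unit clause, so y4 = False.
The clause (y2) is unit: y2 must be True.
Unit propagation: (~y6) forces y6 = False.
Unit propagation: (~y5) forces y5 = False.
The clause (~y7) is unit: y7 must be False.

y1 = T, y2 = T, y3 = F, y4 = F, y5 = F, y6 = F, y7 = F, y8 = T, y9 = F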